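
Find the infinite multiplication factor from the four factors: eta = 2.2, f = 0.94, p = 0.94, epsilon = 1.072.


k_inf = eta * f * p * epsilon
k_inf = 2.2 * 0.94 * 0.94 * 1.072
k_inf = 2.0839

2.0839


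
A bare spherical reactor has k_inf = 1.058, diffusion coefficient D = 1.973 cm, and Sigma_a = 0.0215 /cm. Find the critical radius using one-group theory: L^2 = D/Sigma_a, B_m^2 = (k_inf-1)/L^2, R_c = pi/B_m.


L^2 = D / Sigma_a = 1.973 / 0.0215 = 91.76744 cm^2
B_m^2 = (k_inf - 1) / L^2 = (1.058 - 1) / 91.76744 = 6.320325e-04 /cm^2
For a bare sphere: B_g = pi/R, so R_c = pi / sqrt(B_m^2)
R_c = pi / sqrt(6.320325e-04) = 124.96 cm

124.96


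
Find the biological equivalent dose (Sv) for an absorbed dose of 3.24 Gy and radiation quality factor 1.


H = D * Q
H = 3.24 * 1
H = 3.2400 Sv

3.2400


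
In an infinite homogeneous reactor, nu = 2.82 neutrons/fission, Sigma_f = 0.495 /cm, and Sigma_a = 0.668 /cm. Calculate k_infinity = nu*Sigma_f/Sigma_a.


k_inf = nu * Sigma_f / Sigma_a
k_inf = 2.82 * 0.495 / 0.668
k_inf = 2.0897

2.0897


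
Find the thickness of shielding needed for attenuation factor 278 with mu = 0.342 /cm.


x = ln(factor) / mu
x = ln(278) / 0.342
x = 16.455 cm

16.455


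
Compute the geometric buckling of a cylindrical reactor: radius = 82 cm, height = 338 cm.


B^2 = (2.405/R)^2 + (pi/H)^2
B^2 = (2.405/82)^2 + (pi/338)^2
B^2 = 9.4660e-04 /cm^2

9.4660e-04


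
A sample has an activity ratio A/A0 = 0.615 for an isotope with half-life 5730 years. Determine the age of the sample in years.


lambda = ln(2) / t_half = ln(2) / 5730 = 1.209681e-04 /yr
t = -ln(A/A0) / lambda
t = -ln(0.615) / 1.209681e-04
t = 4018.7 yr

4018.7


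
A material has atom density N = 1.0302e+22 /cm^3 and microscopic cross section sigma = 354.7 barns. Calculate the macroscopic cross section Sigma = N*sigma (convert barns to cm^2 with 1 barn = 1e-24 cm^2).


Sigma = N * sigma_barns * 1e-24
Sigma = 1.0302e+22 * 354.7 * 1e-24
Sigma = 3.6541 /cm

3.6541


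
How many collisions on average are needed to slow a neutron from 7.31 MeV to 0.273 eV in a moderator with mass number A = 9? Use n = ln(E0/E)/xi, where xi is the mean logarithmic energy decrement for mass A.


xi = 1 + (A-1)^2/(2A)*ln((A-1)/(A+1)) = 0.2066007 (for A = 9)
n = ln(E0/E) / xi
n = ln(7.31e6 / 0.273) / 0.2066007
n = ln(2.677656e+07) / 0.2066007 = 82.783

82.783


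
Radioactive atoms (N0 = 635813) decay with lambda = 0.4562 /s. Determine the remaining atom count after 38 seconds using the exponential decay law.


N = N0 * exp(-lambda * t)
N = 635813 * exp(-0.4562 * 38)
N = 0.018818

0.018818


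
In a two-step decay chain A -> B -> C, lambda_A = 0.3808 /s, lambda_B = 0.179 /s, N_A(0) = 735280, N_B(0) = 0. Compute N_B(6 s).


N_B(t) = lambda_A * N_A0 / (lambda_B - lambda_A) * [exp(-lambda_A*t) - exp(-lambda_B*t)]
exp(-0.3808*6) = 0.1017944; exp(-0.179*6) = 0.3416392
N_B = 0.3808 * 735280 / (0.179 - 0.3808) * (0.1017944 - 0.3416392)
N_B = 332781

332781


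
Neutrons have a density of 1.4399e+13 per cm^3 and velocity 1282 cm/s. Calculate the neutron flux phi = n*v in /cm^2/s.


phi = n * v
phi = 1.4399e+13 * 1282
phi = 1.8460e+16 /cm^2/s

1.8460e+16


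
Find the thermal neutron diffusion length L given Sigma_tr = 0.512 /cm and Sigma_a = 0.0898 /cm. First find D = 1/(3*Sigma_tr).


D = 1 / (3 * Sigma_tr) = 1 / (3 * 0.512) = 0.6510417 cm
L = sqrt(D / Sigma_a)
L = sqrt(0.6510417 / 0.0898)
L = 2.6926 cm

2.6926


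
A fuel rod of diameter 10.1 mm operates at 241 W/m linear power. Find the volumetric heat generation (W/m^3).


r = D / 2 / 1000 = 10.1 / 2 / 1000 = 0.00505 m
q''' = q' / (pi * r^2)
q''' = 241 / (pi * 0.00505^2)
q''' = 3.0080e+06 W/m^3

3.0080e+06


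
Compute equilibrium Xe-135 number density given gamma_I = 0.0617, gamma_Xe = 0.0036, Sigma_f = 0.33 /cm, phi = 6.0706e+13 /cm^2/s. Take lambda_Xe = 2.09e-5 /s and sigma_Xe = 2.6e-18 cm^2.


Xe_eq = (gamma_I + gamma_Xe) * Sigma_f * phi / (lambda_Xe + sigma_Xe * phi)
Numerator = (0.0617 + 0.0036) * 0.33 * 6.0706e+13 = 1.308154e+12
Denominator = 2.09e-5 + 2.6e-18 * 6.0706e+13 = 1.787356e-04
Xe_eq = 1.308154e+12 / 1.787356e-04 = 7.3189e+15 /cm^3

7.3189e+15


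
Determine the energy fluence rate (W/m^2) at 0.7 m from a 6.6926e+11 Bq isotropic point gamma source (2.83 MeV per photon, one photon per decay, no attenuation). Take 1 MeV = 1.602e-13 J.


psi = A * E * 1.602e-13 / (4*pi*r^2)
psi = 6.6926e+11 * 2.83 * 1.602e-13 / (4*pi*0.7^2)
psi = 0.049276 W/m^2

0.049276


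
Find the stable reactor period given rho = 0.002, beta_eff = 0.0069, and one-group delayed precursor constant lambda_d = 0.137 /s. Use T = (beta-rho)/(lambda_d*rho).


T = (beta - rho) / (lambda_d * rho)
T = (0.0069 - 0.002) / (0.137 * 0.002)
T = 17.883 s

17.883


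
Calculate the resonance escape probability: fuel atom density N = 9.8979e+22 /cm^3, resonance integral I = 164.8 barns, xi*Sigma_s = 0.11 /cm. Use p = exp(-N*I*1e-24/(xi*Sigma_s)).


p = exp(-N * I * 1e-24 / (xi*Sigma_s))
p = exp(-9.8979e+22 * 164.8 * 1e-24 / 0.11)
p = 3.9729e-65

3.9729e-65


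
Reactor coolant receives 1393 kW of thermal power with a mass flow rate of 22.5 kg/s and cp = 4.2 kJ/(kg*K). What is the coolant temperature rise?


dT = Q / (m_dot * cp)
dT = 1393 / (22.5 * 4.2)
dT = 14.741 C

14.741


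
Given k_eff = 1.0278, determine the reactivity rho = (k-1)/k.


rho = (k_eff - 1) / k_eff
rho = (1.0278 - 1) / 1.0278
rho = 0.027048

0.027048


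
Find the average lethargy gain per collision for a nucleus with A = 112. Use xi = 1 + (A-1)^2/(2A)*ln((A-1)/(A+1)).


xi = 1 + (A-1)^2/(2A) * ln((A-1)/(A+1))
xi = 1 + (112-1)^2/(2*112) * ln((112-1)/(112 +1))
xi = 0.017751

0.017751


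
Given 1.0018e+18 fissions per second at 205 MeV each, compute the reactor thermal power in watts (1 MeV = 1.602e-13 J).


P = fission_rate * E_MeV * 1.602e-13
P = 1.0018e+18 * 205 * 1.602e-13
P = 3.2900e+07 W

3.2900e+07


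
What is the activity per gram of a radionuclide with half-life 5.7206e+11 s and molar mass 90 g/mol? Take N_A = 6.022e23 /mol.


lambda = ln(2) / t_half = ln(2) / 5.7206e+11 = 1.211669e-12 /s
SA = lambda * N_A / M
SA = 1.211669e-12 * 6.022e23 / 90
SA = 8.1074e+09 Bq/g

8.1074e+09


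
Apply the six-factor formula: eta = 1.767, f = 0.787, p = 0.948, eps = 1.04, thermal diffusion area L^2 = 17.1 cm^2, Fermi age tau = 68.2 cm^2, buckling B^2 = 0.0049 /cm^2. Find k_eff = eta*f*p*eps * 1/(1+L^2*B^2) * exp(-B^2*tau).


k_inf = eta*f*p*eps = 1.767*0.787*0.948*1.04 = 1.371049
P_TNL = 1/(1 + L^2*B^2) = 1/(1 + 17.1*0.0049) = 0.9226880
P_FNL = exp(-B^2*tau) = exp(-0.0049*68.2) = 0.7159249
k_eff = k_inf * P_TNL * P_FNL = 1.371049 * 0.9226880 * 0.7159249
k_eff = 0.90568

0.90568


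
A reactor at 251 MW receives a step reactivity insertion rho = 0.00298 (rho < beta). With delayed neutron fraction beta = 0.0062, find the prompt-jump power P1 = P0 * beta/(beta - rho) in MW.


P1/P0 = beta / (beta - rho)
P1/P0 = 0.0062 / (0.0062 - 0.00298) = 1.925466
P1 = 251 * 1.925466 = 483.29 MW

483.29


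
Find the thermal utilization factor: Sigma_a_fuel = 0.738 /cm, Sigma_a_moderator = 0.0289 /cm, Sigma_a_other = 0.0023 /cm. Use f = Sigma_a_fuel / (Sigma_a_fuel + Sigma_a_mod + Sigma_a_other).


f = Sigma_a_fuel / (Sigma_a_fuel + Sigma_a_mod + Sigma_a_other)
f = 0.738 / (0.738 + 0.0289 + 0.0023)
f = 0.95944

0.95944


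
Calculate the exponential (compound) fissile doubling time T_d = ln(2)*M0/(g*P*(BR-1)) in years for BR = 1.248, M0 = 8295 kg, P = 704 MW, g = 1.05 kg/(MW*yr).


Breeding gain G = BR - 1 = 1.248 - 1 = 0.248
Fissile production rate = g * P * G = 1.05 * 704 * 0.248 = 183.3216 kg/yr
T_d = ln(2) * M0 / (g * P * G)
T_d = ln(2) * 8295 / 183.3216 = 31.364 yr

31.364


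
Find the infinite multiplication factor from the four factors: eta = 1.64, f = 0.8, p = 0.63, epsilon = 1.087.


k_inf = eta * f * p * epsilon
k_inf = 1.64 * 0.8 * 0.63 * 1.087
k_inf = 0.89847

0.89847


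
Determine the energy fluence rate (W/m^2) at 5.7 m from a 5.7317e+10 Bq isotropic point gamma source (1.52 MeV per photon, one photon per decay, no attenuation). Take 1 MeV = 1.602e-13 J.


psi = A * E * 1.602e-13 / (4*pi*r^2)
psi = 5.7317e+10 * 1.52 * 1.602e-13 / (4*pi*5.7^2)
psi = 3.4185e-05 W/m^2

3.4185e-05


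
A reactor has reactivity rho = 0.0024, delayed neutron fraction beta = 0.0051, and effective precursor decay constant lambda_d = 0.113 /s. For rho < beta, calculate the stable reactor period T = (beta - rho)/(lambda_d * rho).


T = (beta - rho) / (lambda_d * rho)
T = (0.0051 - 0.0024) / (0.113 * 0.0024)
T = 9.9558 s

9.9558


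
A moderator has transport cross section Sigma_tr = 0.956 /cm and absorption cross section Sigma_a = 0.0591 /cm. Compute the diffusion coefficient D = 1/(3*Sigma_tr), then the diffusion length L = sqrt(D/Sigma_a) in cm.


D = 1 / (3 * Sigma_tr) = 1 / (3 * 0.956) = 0.3486750 cm
L = sqrt(D / Sigma_a)
L = sqrt(0.3486750 / 0.0591)
L = 2.4289 cm

2.4289


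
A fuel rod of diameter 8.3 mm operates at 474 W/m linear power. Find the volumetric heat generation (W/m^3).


r = D / 2 / 1000 = 8.3 / 2 / 1000 = 0.00415 m
q''' = q' / (pi * r^2)
q''' = 474 / (pi * 0.00415^2)
q''' = 8.7606e+06 W/m^3

8.7606e+06


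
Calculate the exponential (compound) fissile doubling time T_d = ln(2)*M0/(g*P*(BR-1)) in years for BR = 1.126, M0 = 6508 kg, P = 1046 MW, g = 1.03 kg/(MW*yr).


Breeding gain G = BR - 1 = 1.126 - 1 = 0.126
Fissile production rate = g * P * G = 1.03 * 1046 * 0.126 = 135.74988 kg/yr
T_d = ln(2) * M0 / (g * P * G)
T_d = ln(2) * 6508 / 135.74988 = 33.230 yr

33.230


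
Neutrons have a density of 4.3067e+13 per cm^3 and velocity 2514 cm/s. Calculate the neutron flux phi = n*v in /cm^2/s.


phi = n * v
phi = 4.3067e+13 * 2514
phi = 1.0827e+17 /cm^2/s

1.0827e+17


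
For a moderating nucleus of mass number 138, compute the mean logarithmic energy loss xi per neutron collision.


xi = 1 + (A-1)^2/(2A) * ln((A-1)/(A+1))
xi = 1 + (138-1)^2/(2*138) * ln((138-1)/(138 +1))
xi = 0.014423

0.014423


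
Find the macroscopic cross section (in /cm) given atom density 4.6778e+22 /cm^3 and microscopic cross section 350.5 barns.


Sigma = N * sigma_barns * 1e-24
Sigma = 4.6778e+22 * 350.5 * 1e-24
Sigma = 16.396 /cm

16.396


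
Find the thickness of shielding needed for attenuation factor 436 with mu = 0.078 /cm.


x = ln(factor) / mu
x = ln(436) / 0.078
x = 77.918 cm

77.918


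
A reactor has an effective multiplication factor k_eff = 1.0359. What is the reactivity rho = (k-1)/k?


rho = (k_eff - 1) / k_eff
rho = (1.0359 - 1) / 1.0359
rho = 0.034656

0.034656


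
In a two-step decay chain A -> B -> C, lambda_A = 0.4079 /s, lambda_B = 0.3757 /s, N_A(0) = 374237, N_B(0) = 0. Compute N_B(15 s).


N_B(t) = lambda_A * N_A0 / (lambda_B - lambda_A) * [exp(-lambda_A*t) - exp(-lambda_B*t)]
exp(-0.4079*15) = 0.002201756; exp(-0.3757*15) = 0.003568892
N_B = 0.4079 * 374237 / (0.3757 - 0.4079) * (0.002201756 - 0.003568892)
N_B = 6481.2

6481.2


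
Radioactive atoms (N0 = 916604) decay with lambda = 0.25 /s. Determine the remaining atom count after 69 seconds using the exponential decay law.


N = N0 * exp(-lambda * t)
N = 916604 * exp(-0.25 * 69)
N = 0.029553

0.029553


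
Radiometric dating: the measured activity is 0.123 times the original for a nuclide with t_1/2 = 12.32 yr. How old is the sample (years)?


lambda = ln(2) / t_half = ln(2) / 12.32 = 0.05626195 /yr
t = -ln(A/A0) / lambda
t = -ln(0.123) / 0.05626195
t = 37.247 yr

37.247


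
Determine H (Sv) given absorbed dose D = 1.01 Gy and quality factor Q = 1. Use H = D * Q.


H = D * Q
H = 1.01 * 1
H = 1.0100 Sv

1.0100


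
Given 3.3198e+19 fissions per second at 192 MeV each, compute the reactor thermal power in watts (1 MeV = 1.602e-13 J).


P = fission_rate * E_MeV * 1.602e-13
P = 3.3198e+19 * 192 * 1.602e-13
P = 1.0211e+09 W

1.0211e+09


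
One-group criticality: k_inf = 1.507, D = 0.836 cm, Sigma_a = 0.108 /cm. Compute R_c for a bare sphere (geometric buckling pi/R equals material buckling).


L^2 = D / Sigma_a = 0.836 / 0.108 = 7.740741 cm^2
B_m^2 = (k_inf - 1) / L^2 = (1.507 - 1) / 7.740741 = 0.06549761 /cm^2
For a bare sphere: B_g = pi/R, so R_c = pi / sqrt(B_m^2)
R_c = pi / sqrt(0.06549761) = 12.275 cm

12.275


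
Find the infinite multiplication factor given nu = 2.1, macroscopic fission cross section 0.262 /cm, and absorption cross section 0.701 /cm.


k_inf = nu * Sigma_f / Sigma_a
k_inf = 2.1 * 0.262 / 0.701
k_inf = 0.78488

0.78488


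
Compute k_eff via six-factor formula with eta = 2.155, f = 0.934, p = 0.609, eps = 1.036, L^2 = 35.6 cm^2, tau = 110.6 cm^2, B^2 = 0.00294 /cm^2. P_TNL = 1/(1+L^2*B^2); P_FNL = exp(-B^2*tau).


k_inf = eta*f*p*eps = 2.155*0.934*0.609*1.036 = 1.269905
P_TNL = 1/(1 + L^2*B^2) = 1/(1 + 35.6*0.00294) = 0.9052526
P_FNL = exp(-B^2*tau) = exp(-0.00294*110.6) = 0.7224089
k_eff = k_inf * P_TNL * P_FNL = 1.269905 * 0.9052526 * 0.7224089
k_eff = 0.83047

0.83047


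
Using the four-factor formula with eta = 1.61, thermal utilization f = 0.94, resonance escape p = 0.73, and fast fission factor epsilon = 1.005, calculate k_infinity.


k_inf = eta * f * p * epsilon
k_inf = 1.61 * 0.94 * 0.73 * 1.005
k_inf = 1.1103

1.1103


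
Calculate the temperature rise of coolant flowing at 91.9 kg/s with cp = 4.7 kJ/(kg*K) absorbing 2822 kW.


dT = Q / (m_dot * cp)
dT = 2822 / (91.9 * 4.7)
dT = 6.5335 C

6.5335


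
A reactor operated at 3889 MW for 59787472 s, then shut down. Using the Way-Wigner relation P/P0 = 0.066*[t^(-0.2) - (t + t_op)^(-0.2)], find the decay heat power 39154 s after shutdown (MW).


P/P0 = 0.066 * [t^(-0.2) - (t + t_op)^(-0.2)]
P/P0 = 0.066 * [39154^(-0.2) - (39154 + 59787472)^(-0.2)]
P/P0 = 0.066 * [0.1206271 - 0.02783691] = 0.006124153
P = 3889 * 0.006124153 = 23.817 MW

23.817


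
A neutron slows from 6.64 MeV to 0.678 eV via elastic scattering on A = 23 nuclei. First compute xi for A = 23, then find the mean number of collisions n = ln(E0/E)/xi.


xi = 1 + (A-1)^2/(2A)*ln((A-1)/(A+1)) = 0.08448899 (for A = 23)
n = ln(E0/E) / xi
n = ln(6.64e6 / 0.678) / 0.08448899
n = ln(9.793510e+06) / 0.08448899 = 190.52

190.52


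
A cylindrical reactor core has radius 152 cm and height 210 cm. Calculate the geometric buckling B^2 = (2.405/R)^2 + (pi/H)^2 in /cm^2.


B^2 = (2.405/R)^2 + (pi/H)^2
B^2 = (2.405/152)^2 + (pi/210)^2
B^2 = 4.7415e-04 /cm^2

4.7415e-04


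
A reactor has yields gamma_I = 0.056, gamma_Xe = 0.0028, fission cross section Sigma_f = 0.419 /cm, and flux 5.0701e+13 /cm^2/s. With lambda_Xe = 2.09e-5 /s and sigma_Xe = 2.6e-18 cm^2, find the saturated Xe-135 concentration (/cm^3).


Xe_eq = (gamma_I + gamma_Xe) * Sigma_f * phi / (lambda_Xe + sigma_Xe * phi)
Numerator = (0.056 + 0.0028) * 0.419 * 5.0701e+13 = 1.249131e+12
Denominator = 2.09e-5 + 2.6e-18 * 5.0701e+13 = 1.527226e-04
Xe_eq = 1.249131e+12 / 1.527226e-04 = 8.1791e+15 /cm^3

8.1791e+15


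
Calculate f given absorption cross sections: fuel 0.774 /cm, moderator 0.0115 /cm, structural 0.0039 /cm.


f = Sigma_a_fuel / (Sigma_a_fuel + Sigma_a_mod + Sigma_a_other)
f = 0.774 / (0.774 + 0.0115 + 0.0039)
f = 0.98049

0.98049


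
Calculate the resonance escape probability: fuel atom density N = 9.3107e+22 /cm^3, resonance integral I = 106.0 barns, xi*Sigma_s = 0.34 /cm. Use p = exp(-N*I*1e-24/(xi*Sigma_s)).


p = exp(-N * I * 1e-24 / (xi*Sigma_s))
p = exp(-9.3107e+22 * 106.0 * 1e-24 / 0.34)
p = 2.4747e-13

2.4747e-13


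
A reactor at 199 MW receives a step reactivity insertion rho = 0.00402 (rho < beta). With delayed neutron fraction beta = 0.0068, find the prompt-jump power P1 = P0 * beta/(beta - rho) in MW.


P1/P0 = beta / (beta - rho)
P1/P0 = 0.0068 / (0.0068 - 0.00402) = 2.446043
P1 = 199 * 2.446043 = 486.76 MW

486.76


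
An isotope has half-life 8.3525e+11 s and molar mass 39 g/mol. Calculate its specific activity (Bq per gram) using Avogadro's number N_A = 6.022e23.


lambda = ln(2) / t_half = ln(2) / 8.3525e+11 = 8.298679e-13 /s
SA = lambda * N_A / M
SA = 8.298679e-13 * 6.022e23 / 39
SA = 1.2814e+10 Bq/g

1.2814e+10


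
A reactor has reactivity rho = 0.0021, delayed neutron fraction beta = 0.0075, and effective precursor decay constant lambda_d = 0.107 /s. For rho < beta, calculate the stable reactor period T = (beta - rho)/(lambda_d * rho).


T = (beta - rho) / (lambda_d * rho)
T = (0.0075 - 0.0021) / (0.107 * 0.0021)
T = 24.032 s

24.032


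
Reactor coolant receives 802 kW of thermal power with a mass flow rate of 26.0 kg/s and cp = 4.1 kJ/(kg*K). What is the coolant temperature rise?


dT = Q / (m_dot * cp)
dT = 802 / (26.0 * 4.1)
dT = 7.5235 C

7.5235


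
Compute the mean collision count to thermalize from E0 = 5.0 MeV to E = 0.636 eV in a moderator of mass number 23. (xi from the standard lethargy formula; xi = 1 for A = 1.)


xi = 1 + (A-1)^2/(2A)*ln((A-1)/(A+1)) = 0.08448899 (for A = 23)
n = ln(E0/E) / xi
n = ln(5.0e6 / 0.636) / 0.08448899
n = ln(7.861635e+06) / 0.08448899 = 187.92

187.92


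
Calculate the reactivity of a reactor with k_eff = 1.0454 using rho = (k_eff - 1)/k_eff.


rho = (k_eff - 1) / k_eff
rho = (1.0454 - 1) / 1.0454
rho = 0.043428

0.043428


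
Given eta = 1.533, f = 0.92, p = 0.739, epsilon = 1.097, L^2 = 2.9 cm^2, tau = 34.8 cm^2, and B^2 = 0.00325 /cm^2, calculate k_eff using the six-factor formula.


k_inf = eta*f*p*eps = 1.533*0.92*0.739*1.097 = 1.143355
P_TNL = 1/(1 + L^2*B^2) = 1/(1 + 2.9*0.00325) = 0.9906630
P_FNL = exp(-B^2*tau) = exp(-0.00325*34.8) = 0.8930613
k_eff = k_inf * P_TNL * P_FNL = 1.143355 * 0.9906630 * 0.8930613
k_eff = 1.0116

1.0116


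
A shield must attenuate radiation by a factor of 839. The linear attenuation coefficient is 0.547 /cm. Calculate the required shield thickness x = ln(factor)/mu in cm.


x = ln(factor) / mu
x = ln(839) / 0.547
x = 12.308 cm

12.308


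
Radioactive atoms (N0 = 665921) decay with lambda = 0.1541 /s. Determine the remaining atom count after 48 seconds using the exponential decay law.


N = N0 * exp(-lambda * t)
N = 665921 * exp(-0.1541 * 48)
N = 408.35

408.35


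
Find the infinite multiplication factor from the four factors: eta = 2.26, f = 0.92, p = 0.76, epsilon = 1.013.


k_inf = eta * f * p * epsilon
k_inf = 2.26 * 0.92 * 0.76 * 1.013
k_inf = 1.6007

1.6007


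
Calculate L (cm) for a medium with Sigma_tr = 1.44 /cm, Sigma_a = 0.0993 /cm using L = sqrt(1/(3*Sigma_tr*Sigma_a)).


D = 1 / (3 * Sigma_tr) = 1 / (3 * 1.44) = 0.2314815 cm
L = sqrt(D / Sigma_a)
L = sqrt(0.2314815 / 0.0993)
L = 1.5268 cm

1.5268


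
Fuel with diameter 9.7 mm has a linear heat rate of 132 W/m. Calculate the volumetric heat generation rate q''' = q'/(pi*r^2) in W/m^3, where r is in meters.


r = D / 2 / 1000 = 9.7 / 2 / 1000 = 0.00485 m
q''' = q' / (pi * r^2)
q''' = 132 / (pi * 0.00485^2)
q''' = 1.7862e+06 W/m^3

1.7862e+06


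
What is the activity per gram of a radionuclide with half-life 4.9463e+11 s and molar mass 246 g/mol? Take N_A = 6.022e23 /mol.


lambda = ln(2) / t_half = ln(2) / 4.9463e+11 = 1.401345e-12 /s
SA = lambda * N_A / M
SA = 1.401345e-12 * 6.022e23 / 246
SA = 3.4304e+09 Bq/g

3.4304e+09


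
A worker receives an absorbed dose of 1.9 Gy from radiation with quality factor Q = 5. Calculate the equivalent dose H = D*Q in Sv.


H = D * Q
H = 1.9 * 5
H = 9.5000 Sv

9.5000


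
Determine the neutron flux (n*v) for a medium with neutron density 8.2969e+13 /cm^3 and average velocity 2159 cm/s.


phi = n * v
phi = 8.2969e+13 * 2159
phi = 1.7913e+17 /cm^2/s

1.7913e+17


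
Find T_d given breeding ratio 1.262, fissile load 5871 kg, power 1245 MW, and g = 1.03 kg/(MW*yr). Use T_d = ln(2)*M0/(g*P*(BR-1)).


Breeding gain G = BR - 1 = 1.262 - 1 = 0.262
Fissile production rate = g * P * G = 1.03 * 1245 * 0.262 = 335.9757 kg/yr
T_d = ln(2) * M0 / (g * P * G)
T_d = ln(2) * 5871 / 335.9757 = 12.112 yr

12.112


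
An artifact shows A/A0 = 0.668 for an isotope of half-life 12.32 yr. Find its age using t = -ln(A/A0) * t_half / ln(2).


lambda = ln(2) / t_half = ln(2) / 12.32 = 0.05626195 /yr
t = -ln(A/A0) / lambda
t = -ln(0.668) / 0.05626195
t = 7.1712 yr

7.1712


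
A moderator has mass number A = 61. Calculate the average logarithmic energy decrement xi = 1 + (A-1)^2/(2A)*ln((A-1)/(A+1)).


xi = 1 + (A-1)^2/(2A) * ln((A-1)/(A+1))
xi = 1 + (61-1)^2/(2*61) * ln((61-1)/(61 +1))
xi = 0.032431

0.032431


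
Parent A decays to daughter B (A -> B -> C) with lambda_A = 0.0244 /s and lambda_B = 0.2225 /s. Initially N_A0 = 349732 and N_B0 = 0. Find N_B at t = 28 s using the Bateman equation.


N_B(t) = lambda_A * N_A0 / (lambda_B - lambda_A) * [exp(-lambda_A*t) - exp(-lambda_B*t)]
exp(-0.0244*28) = 0.5049984; exp(-0.2225*28) = 0.001969452
N_B = 0.0244 * 349732 / (0.2225 - 0.0244) * (0.5049984 - 0.001969452)
N_B = 21669

21669


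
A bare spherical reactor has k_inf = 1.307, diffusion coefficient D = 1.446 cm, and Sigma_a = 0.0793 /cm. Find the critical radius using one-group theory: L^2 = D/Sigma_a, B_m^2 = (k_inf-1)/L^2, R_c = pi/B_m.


L^2 = D / Sigma_a = 1.446 / 0.0793 = 18.23455 cm^2
B_m^2 = (k_inf - 1) / L^2 = (1.307 - 1) / 18.23455 = 0.01683617 /cm^2
For a bare sphere: B_g = pi/R, so R_c = pi / sqrt(B_m^2)
R_c = pi / sqrt(0.01683617) = 24.212 cm

24.212


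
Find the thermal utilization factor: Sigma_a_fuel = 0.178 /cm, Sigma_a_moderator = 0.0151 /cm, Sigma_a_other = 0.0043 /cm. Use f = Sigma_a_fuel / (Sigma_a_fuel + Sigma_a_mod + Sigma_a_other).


f = Sigma_a_fuel / (Sigma_a_fuel + Sigma_a_mod + Sigma_a_other)
f = 0.178 / (0.178 + 0.0151 + 0.0043)
f = 0.90172

0.90172


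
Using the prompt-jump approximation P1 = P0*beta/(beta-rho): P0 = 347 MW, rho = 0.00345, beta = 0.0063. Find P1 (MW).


P1/P0 = beta / (beta - rho)
P1/P0 = 0.0063 / (0.0063 - 0.00345) = 2.210526
P1 = 347 * 2.210526 = 767.05 MW

767.05


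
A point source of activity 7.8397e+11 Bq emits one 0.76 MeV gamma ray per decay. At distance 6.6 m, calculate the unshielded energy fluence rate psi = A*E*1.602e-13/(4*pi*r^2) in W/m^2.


psi = A * E * 1.602e-13 / (4*pi*r^2)
psi = 7.8397e+11 * 0.76 * 1.602e-13 / (4*pi*6.6^2)
psi = 1.7437e-04 W/m^2

1.7437e-04


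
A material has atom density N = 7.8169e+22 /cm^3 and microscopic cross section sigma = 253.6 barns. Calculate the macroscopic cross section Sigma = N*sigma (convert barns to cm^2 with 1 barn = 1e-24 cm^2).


Sigma = N * sigma_barns * 1e-24
Sigma = 7.8169e+22 * 253.6 * 1e-24
Sigma = 19.824 /cm

19.824


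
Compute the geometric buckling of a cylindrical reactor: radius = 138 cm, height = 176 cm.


B^2 = (2.405/R)^2 + (pi/H)^2
B^2 = (2.405/138)^2 + (pi/176)^2
B^2 = 6.2234e-04 /cm^2

6.2234e-04


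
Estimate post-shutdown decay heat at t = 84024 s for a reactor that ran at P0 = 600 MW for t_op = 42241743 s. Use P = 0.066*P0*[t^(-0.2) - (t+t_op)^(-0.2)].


P/P0 = 0.066 * [t^(-0.2) - (t + t_op)^(-0.2)]
P/P0 = 0.066 * [84024^(-0.2) - (84024 + 42241743)^(-0.2)]
P/P0 = 0.066 * [0.1035427 - 0.02983177] = 0.004864921
P = 600 * 0.004864921 = 2.9190 MW

2.9190


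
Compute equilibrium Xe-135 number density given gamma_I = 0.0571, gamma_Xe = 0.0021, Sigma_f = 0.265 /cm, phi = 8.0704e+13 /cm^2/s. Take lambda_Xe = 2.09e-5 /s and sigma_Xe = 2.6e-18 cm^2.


Xe_eq = (gamma_I + gamma_Xe) * Sigma_f * phi / (lambda_Xe + sigma_Xe * phi)
Numerator = (0.0571 + 0.0021) * 0.265 * 8.0704e+13 = 1.266084e+12
Denominator = 2.09e-5 + 2.6e-18 * 8.0704e+13 = 2.307304e-04
Xe_eq = 1.266084e+12 / 2.307304e-04 = 5.4873e+15 /cm^3

5.4873e+15


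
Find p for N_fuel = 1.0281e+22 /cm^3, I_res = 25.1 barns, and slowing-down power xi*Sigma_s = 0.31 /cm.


p = exp(-N * I * 1e-24 / (xi*Sigma_s))
p = exp(-1.0281e+22 * 25.1 * 1e-24 / 0.31)
p = 0.43499

0.43499


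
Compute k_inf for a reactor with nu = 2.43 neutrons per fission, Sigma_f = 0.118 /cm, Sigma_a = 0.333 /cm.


k_inf = nu * Sigma_f / Sigma_a
k_inf = 2.43 * 0.118 / 0.333
k_inf = 0.86108

0.86108


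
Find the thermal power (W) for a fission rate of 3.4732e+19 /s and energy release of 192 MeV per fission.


P = fission_rate * E_MeV * 1.602e-13
P = 3.4732e+19 * 192 * 1.602e-13
P = 1.0683e+09 W

1.0683e+09


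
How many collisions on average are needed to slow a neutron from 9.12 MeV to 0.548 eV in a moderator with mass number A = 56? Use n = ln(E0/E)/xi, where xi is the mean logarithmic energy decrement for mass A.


xi = 1 + (A-1)^2/(2A)*ln((A-1)/(A+1)) = 0.03529286 (for A = 56)
n = ln(E0/E) / xi
n = ln(9.12e6 / 0.548) / 0.03529286
n = ln(1.664234e+07) / 0.03529286 = 471.13

471.13


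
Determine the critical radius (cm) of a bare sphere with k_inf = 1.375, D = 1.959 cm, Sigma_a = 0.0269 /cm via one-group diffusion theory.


L^2 = D / Sigma_a = 1.959 / 0.0269 = 72.82528 cm^2
B_m^2 = (k_inf - 1) / L^2 = (1.375 - 1) / 72.82528 = 0.005149311 /cm^2
For a bare sphere: B_g = pi/R, so R_c = pi / sqrt(B_m^2)
R_c = pi / sqrt(0.005149311) = 43.780 cm

43.780


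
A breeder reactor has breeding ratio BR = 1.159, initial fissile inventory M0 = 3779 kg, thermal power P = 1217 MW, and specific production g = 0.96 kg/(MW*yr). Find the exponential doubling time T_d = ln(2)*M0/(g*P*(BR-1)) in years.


Breeding gain G = BR - 1 = 1.159 - 1 = 0.159
Fissile production rate = g * P * G = 0.96 * 1217 * 0.159 = 185.76288 kg/yr
T_d = ln(2) * M0 / (g * P * G)
T_d = ln(2) * 3779 / 185.76288 = 14.101 yr

14.101


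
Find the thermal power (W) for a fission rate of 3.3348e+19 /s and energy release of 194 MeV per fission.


P = fission_rate * E_MeV * 1.602e-13
P = 3.3348e+19 * 194 * 1.602e-13
P = 1.0364e+09 W

1.0364e+09


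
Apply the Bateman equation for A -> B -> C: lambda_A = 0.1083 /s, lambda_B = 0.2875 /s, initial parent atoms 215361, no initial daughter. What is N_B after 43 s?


N_B(t) = lambda_A * N_A0 / (lambda_B - lambda_A) * [exp(-lambda_A*t) - exp(-lambda_B*t)]
exp(-0.1083*43) = 0.009495854; exp(-0.2875*43) = 4.275968e-06
N_B = 0.1083 * 215361 / (0.2875 - 0.1083) * (0.009495854 - 4.275968e-06)
N_B = 1235.4

1235.4


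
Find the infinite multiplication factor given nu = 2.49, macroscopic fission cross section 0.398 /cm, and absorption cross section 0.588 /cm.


k_inf = nu * Sigma_f / Sigma_a
k_inf = 2.49 * 0.398 / 0.588
k_inf = 1.6854

1.6854


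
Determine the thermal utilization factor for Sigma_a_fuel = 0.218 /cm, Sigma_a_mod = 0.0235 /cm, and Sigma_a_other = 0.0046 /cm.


f = Sigma_a_fuel / (Sigma_a_fuel + Sigma_a_mod + Sigma_a_other)
f = 0.218 / (0.218 + 0.0235 + 0.0046)
f = 0.88582

0.88582


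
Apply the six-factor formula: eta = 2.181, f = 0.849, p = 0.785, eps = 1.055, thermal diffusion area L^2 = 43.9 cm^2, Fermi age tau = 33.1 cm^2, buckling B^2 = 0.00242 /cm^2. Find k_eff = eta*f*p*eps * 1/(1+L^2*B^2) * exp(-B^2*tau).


k_inf = eta*f*p*eps = 2.181*0.849*0.785*1.055 = 1.533506
P_TNL = 1/(1 + L^2*B^2) = 1/(1 + 43.9*0.00242) = 0.9039646
P_FNL = exp(-B^2*tau) = exp(-0.00242*33.1) = 0.9230222
k_eff = k_inf * P_TNL * P_FNL = 1.533506 * 0.9039646 * 0.9230222
k_eff = 1.2795

1.2795


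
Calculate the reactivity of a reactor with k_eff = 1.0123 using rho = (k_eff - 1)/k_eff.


rho = (k_eff - 1) / k_eff
rho = (1.0123 - 1) / 1.0123
rho = 0.012151

0.012151


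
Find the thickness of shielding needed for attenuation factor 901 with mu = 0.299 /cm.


x = ln(factor) / mu
x = ln(901) / 0.299
x = 22.754 cm

22.754


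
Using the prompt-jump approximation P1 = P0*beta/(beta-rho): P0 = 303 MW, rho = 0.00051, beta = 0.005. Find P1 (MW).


P1/P0 = beta / (beta - rho)
P1/P0 = 0.005 / (0.005 - 0.00051) = 1.113586
P1 = 303 * 1.113586 = 337.42 MW

337.42


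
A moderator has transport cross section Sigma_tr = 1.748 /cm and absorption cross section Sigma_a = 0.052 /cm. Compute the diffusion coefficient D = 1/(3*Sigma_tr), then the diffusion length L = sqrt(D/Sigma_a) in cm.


D = 1 / (3 * Sigma_tr) = 1 / (3 * 1.748) = 0.1906941 cm
L = sqrt(D / Sigma_a)
L = sqrt(0.1906941 / 0.052)
L = 1.9150 cm

1.9150


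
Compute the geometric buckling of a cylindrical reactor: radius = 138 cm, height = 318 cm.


B^2 = (2.405/R)^2 + (pi/H)^2
B^2 = (2.405/138)^2 + (pi/318)^2
B^2 = 4.0132e-04 /cm^2

4.0132e-04


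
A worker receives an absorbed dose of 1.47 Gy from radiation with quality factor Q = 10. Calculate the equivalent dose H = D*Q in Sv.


H = D * Q
H = 1.47 * 10
H = 14.700 Sv

14.700


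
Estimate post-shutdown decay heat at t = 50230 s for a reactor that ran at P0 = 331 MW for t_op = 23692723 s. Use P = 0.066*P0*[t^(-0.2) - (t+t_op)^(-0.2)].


P/P0 = 0.066 * [t^(-0.2) - (t + t_op)^(-0.2)]
P/P0 = 0.066 * [50230^(-0.2) - (50230 + 23692723)^(-0.2)]
P/P0 = 0.066 * [0.1147644 - 0.03348830] = 0.005364223
P = 331 * 0.005364223 = 1.7756 MW

1.7756


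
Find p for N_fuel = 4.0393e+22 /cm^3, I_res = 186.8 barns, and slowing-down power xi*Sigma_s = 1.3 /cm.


p = exp(-N * I * 1e-24 / (xi*Sigma_s))
p = exp(-4.0393e+22 * 186.8 * 1e-24 / 1.3)
p = 0.0030150

0.0030150


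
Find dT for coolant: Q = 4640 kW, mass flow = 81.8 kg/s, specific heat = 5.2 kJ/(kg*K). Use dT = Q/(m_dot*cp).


dT = Q / (m_dot * cp)
dT = 4640 / (81.8 * 5.2)
dT = 10.908 C

10.908


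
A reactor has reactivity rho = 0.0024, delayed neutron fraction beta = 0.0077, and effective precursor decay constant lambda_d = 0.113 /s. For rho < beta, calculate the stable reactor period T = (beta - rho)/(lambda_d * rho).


T = (beta - rho) / (lambda_d * rho)
T = (0.0077 - 0.0024) / (0.113 * 0.0024)
T = 19.543 s

19.543


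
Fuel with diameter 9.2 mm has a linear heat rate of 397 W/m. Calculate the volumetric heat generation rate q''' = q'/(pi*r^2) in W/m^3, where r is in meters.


r = D / 2 / 1000 = 9.2 / 2 / 1000 = 0.0046 m
q''' = q' / (pi * r^2)
q''' = 397 / (pi * 0.0046^2)
q''' = 5.9721e+06 W/m^3

5.9721e+06


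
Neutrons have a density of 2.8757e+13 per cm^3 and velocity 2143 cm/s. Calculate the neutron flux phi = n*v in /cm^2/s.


phi = n * v
phi = 2.8757e+13 * 2143
phi = 6.1626e+16 /cm^2/s

6.1626e+16


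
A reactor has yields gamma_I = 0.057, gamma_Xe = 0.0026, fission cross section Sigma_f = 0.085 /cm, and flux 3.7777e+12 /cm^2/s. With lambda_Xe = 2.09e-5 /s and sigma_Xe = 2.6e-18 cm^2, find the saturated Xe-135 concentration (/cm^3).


Xe_eq = (gamma_I + gamma_Xe) * Sigma_f * phi / (lambda_Xe + sigma_Xe * phi)
Numerator = (0.057 + 0.0026) * 0.085 * 3.7777e+12 = 1.913783e+10
Denominator = 2.09e-5 + 2.6e-18 * 3.7777e+12 = 3.072202e-05
Xe_eq = 1.913783e+10 / 3.072202e-05 = 6.2294e+14 /cm^3

6.2294e+14


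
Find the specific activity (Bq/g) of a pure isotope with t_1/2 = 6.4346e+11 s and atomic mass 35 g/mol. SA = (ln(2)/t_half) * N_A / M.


lambda = ln(2) / t_half = ln(2) / 6.4346e+11 = 1.077219e-12 /s
SA = lambda * N_A / M
SA = 1.077219e-12 * 6.022e23 / 35
SA = 1.8534e+10 Bq/g

1.8534e+10


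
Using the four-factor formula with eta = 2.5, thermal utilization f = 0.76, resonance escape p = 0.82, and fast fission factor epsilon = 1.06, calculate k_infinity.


k_inf = eta * f * p * epsilon
k_inf = 2.5 * 0.76 * 0.82 * 1.06
k_inf = 1.6515

1.6515


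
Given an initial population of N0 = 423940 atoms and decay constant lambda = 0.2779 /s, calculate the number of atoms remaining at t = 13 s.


N = N0 * exp(-lambda * t)
N = 423940 * exp(-0.2779 * 13)
N = 11437

11437


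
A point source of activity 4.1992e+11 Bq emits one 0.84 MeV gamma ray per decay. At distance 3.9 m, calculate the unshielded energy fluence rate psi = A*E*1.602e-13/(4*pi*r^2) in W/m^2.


psi = A * E * 1.602e-13 / (4*pi*r^2)
psi = 4.1992e+11 * 0.84 * 1.602e-13 / (4*pi*3.9^2)
psi = 2.9564e-04 W/m^2

2.9564e-04


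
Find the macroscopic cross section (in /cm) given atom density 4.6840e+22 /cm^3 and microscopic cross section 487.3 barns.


Sigma = N * sigma_barns * 1e-24
Sigma = 4.6840e+22 * 487.3 * 1e-24
Sigma = 22.825 /cm

22.825


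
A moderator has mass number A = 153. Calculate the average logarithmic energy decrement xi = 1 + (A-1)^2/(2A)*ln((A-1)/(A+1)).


xi = 1 + (A-1)^2/(2A) * ln((A-1)/(A+1))
xi = 1 + (153-1)^2/(2*153) * ln((153-1)/(153 +1))
xi = 0.013015

0.013015


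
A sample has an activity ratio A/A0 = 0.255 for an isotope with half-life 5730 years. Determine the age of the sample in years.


lambda = ln(2) / t_half = ln(2) / 5730 = 1.209681e-04 /yr
t = -ln(A/A0) / lambda
t = -ln(0.255) / 1.209681e-04
t = 11296 yr

11296


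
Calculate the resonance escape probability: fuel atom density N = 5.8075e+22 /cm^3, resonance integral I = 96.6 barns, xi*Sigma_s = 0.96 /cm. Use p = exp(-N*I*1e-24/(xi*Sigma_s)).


p = exp(-N * I * 1e-24 / (xi*Sigma_s))
p = exp(-5.8075e+22 * 96.6 * 1e-24 / 0.96)
p = 0.0028978

0.0028978


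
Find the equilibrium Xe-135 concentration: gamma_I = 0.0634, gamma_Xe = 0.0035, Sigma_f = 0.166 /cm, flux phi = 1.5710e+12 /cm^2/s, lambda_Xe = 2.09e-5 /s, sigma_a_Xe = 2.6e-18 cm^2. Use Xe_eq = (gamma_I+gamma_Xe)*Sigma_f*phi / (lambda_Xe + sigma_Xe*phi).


Xe_eq = (gamma_I + gamma_Xe) * Sigma_f * phi / (lambda_Xe + sigma_Xe * phi)
Numerator = (0.0634 + 0.0035) * 0.166 * 1.5710e+12 = 1.744658e+10
Denominator = 2.09e-5 + 2.6e-18 * 1.5710e+12 = 2.498460e-05
Xe_eq = 1.744658e+10 / 2.498460e-05 = 6.9829e+14 /cm^3

6.9829e+14


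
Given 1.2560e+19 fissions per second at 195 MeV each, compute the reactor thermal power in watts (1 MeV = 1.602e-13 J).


P = fission_rate * E_MeV * 1.602e-13
P = 1.2560e+19 * 195 * 1.602e-13
P = 3.9236e+08 W

3.9236e+08


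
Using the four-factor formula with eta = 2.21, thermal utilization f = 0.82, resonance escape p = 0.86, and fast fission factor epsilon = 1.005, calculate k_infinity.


k_inf = eta * f * p * epsilon
k_inf = 2.21 * 0.82 * 0.86 * 1.005
k_inf = 1.5663

1.5663


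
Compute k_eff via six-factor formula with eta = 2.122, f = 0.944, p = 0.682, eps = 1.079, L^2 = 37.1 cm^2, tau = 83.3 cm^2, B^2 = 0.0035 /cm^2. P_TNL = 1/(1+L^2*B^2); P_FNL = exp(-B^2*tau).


k_inf = eta*f*p*eps = 2.122*0.944*0.682*1.079 = 1.474087
P_TNL = 1/(1 + L^2*B^2) = 1/(1 + 37.1*0.0035) = 0.8850732
P_FNL = exp(-B^2*tau) = exp(-0.0035*83.3) = 0.7471047
k_eff = k_inf * P_TNL * P_FNL = 1.474087 * 0.8850732 * 0.7471047
k_eff = 0.97473

0.97473


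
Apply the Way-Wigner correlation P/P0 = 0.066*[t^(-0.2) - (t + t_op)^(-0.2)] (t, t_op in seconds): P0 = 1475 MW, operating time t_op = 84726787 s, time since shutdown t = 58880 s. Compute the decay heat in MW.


P/P0 = 0.066 * [t^(-0.2) - (t + t_op)^(-0.2)]
P/P0 = 0.066 * [58880^(-0.2) - (58880 + 84726787)^(-0.2)]
P/P0 = 0.066 * [0.1111748 - 0.02596184] = 0.005624055
P = 1475 * 0.005624055 = 8.2955 MW

8.2955


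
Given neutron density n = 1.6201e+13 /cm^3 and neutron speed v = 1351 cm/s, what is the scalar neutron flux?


phi = n * v
phi = 1.6201e+13 * 1351
phi = 2.1888e+16 /cm^2/s

2.1888e+16


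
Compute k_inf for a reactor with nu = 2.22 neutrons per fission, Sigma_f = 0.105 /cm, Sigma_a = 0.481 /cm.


k_inf = nu * Sigma_f / Sigma_a
k_inf = 2.22 * 0.105 / 0.481
k_inf = 0.48462

0.48462


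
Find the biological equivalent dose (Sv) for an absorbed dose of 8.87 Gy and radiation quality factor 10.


H = D * Q
H = 8.87 * 10
H = 88.700 Sv

88.700


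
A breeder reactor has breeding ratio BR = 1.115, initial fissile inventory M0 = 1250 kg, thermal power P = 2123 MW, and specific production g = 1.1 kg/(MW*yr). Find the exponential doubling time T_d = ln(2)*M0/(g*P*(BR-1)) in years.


Breeding gain G = BR - 1 = 1.115 - 1 = 0.115
Fissile production rate = g * P * G = 1.1 * 2123 * 0.115 = 268.5595 kg/yr
T_d = ln(2) * M0 / (g * P * G)
T_d = ln(2) * 1250 / 268.5595 = 3.2262 yr

3.2262


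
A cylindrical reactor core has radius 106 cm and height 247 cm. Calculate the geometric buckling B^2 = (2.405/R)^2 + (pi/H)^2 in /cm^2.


B^2 = (2.405/R)^2 + (pi/H)^2
B^2 = (2.405/106)^2 + (pi/247)^2
B^2 = 6.7655e-04 /cm^2

6.7655e-04


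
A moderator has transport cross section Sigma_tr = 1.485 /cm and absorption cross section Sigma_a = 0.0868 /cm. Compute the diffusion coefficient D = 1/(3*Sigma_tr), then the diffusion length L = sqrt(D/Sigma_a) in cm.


D = 1 / (3 * Sigma_tr) = 1 / (3 * 1.485) = 0.2244669 cm
L = sqrt(D / Sigma_a)
L = sqrt(0.2244669 / 0.0868)
L = 1.6081 cm

1.6081


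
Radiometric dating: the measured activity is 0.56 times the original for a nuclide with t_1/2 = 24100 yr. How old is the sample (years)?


lambda = ln(2) / t_half = ln(2) / 24100 = 2.876129e-05 /yr
t = -ln(A/A0) / lambda
t = -ln(0.56) / 2.876129e-05
t = 20160 yr

20160


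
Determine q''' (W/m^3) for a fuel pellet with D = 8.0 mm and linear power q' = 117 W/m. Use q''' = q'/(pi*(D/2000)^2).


r = D / 2 / 1000 = 8.0 / 2 / 1000 = 0.004 m
q''' = q' / (pi * r^2)
q''' = 117 / (pi * 0.004^2)
q''' = 2.3276e+06 W/m^3

2.3276e+06


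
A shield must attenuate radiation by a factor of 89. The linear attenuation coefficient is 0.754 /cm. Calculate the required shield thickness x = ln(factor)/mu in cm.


x = ln(factor) / mu
x = ln(89) / 0.754
x = 5.9531 cm

5.9531


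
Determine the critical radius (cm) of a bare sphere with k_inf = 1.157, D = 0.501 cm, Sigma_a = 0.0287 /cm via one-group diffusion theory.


L^2 = D / Sigma_a = 0.501 / 0.0287 = 17.45645 cm^2
B_m^2 = (k_inf - 1) / L^2 = (1.157 - 1) / 17.45645 = 0.008993810 /cm^2
For a bare sphere: B_g = pi/R, so R_c = pi / sqrt(B_m^2)
R_c = pi / sqrt(0.008993810) = 33.127 cm

33.127


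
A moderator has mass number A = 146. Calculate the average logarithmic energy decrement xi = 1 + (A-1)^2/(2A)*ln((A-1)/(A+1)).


xi = 1 + (A-1)^2/(2A) * ln((A-1)/(A+1))
xi = 1 + (146-1)^2/(2*146) * ln((146-1)/(146 +1))
xi = 0.013636

0.013636


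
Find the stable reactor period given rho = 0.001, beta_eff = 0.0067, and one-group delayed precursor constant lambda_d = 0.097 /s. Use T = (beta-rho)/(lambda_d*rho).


T = (beta - rho) / (lambda_d * rho)
T = (0.0067 - 0.001) / (0.097 * 0.001)
T = 58.763 s

58.763


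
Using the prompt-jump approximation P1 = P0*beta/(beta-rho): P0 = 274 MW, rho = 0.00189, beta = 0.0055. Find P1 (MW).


P1/P0 = beta / (beta - rho)
P1/P0 = 0.0055 / (0.0055 - 0.00189) = 1.523546
P1 = 274 * 1.523546 = 417.45 MW

417.45


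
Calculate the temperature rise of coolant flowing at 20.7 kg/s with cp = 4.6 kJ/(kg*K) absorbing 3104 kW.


dT = Q / (m_dot * cp)
dT = 3104 / (20.7 * 4.6)
dT = 32.598 C

32.598


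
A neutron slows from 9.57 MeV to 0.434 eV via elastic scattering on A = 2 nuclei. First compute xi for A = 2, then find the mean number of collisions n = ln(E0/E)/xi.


xi = 1 + (A-1)^2/(2A)*ln((A-1)/(A+1)) = 0.7253469 (for A = 2)
n = ln(E0/E) / xi
n = ln(9.57e6 / 0.434) / 0.7253469
n = ln(2.205069e+07) / 0.7253469 = 23.311

23.311


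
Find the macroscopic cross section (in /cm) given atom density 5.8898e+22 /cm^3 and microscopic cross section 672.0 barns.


Sigma = N * sigma_barns * 1e-24
Sigma = 5.8898e+22 * 672.0 * 1e-24
Sigma = 39.579 /cm

39.579


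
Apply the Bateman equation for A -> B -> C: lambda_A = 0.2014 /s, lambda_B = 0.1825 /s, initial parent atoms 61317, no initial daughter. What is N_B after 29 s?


N_B(t) = lambda_A * N_A0 / (lambda_B - lambda_A) * [exp(-lambda_A*t) - exp(-lambda_B*t)]
exp(-0.2014*29) = 0.002907098; exp(-0.1825*29) = 0.005029172
N_B = 0.2014 * 61317 / (0.1825 - 0.2014) * (0.002907098 - 0.005029172)
N_B = 1386.6

1386.6


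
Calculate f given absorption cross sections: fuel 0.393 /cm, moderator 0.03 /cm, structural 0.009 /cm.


f = Sigma_a_fuel / (Sigma_a_fuel + Sigma_a_mod + Sigma_a_other)
f = 0.393 / (0.393 + 0.03 + 0.009)
f = 0.90972

0.90972


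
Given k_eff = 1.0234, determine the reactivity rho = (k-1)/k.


rho = (k_eff - 1) / k_eff
rho = (1.0234 - 1) / 1.0234
rho = 0.022865

0.022865


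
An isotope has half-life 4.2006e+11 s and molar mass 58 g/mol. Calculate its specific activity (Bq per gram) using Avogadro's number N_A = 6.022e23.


lambda = ln(2) / t_half = ln(2) / 4.2006e+11 = 1.650115e-12 /s
SA = lambda * N_A / M
SA = 1.650115e-12 * 6.022e23 / 58
SA = 1.7133e+10 Bq/g

1.7133e+10
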